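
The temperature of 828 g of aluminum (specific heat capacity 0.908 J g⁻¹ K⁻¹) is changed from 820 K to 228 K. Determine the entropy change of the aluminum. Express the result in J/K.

ΔS = ∫dQ_rev/T = m c ln(T₂/T₁) = 828 × 0.908 × ln(228/820) = -962 J/K.

ΔS = -962 J/K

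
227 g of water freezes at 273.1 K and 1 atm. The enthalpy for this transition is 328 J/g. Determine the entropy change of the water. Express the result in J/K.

Heat released by the substance: Q = −mL = −227 × 328 = −74456 J.
At constant T, ΔS = Q_rev/T = −74456 / 273.1 = -273 J/K.

ΔS = -273 J/K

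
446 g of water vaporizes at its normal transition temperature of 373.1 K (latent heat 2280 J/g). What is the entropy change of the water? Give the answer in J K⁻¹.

Heat absorbed by the substance: Q = mL = 446 × 2280 = 1016880 J.
At constant T, ΔS = Q_rev/T = 1016880 / 373.1 = 2730 J/K.

ΔS = 2730 J/K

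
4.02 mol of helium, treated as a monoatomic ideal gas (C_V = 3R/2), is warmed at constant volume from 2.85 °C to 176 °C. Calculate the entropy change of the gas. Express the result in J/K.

ΔS = 24.4 J/K

In kelvin: T₁ = 276 K, T₂ = 449.15 K. At constant volume, ΔS = nC_V ln(T₂/T₁) with C_V = 3R/2 = 12.47 J mol⁻¹ K⁻¹.
ΔS = 4.02 × 12.47 × ln(449.15/276) = 24.4 J/K.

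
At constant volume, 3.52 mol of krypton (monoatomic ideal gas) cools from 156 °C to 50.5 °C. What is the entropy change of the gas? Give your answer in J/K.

ΔS = -12.4 J/K

In kelvin: T₁ = 429.15 K, T₂ = 323.65 K. At constant volume, ΔS = nC_V ln(T₂/T₁) with C_V = 3R/2 = 12.47 J mol⁻¹ K⁻¹.
ΔS = 3.52 × 12.47 × ln(323.65/429.15) = -12.4 J/K.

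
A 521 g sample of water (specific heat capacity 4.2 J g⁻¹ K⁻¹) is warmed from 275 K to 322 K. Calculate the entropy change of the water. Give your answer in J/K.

ΔS = ∫dQ_rev/T = m c ln(T₂/T₁) = 521 × 4.2 × ln(322/275) = 345 J/K.

ΔS = 345 J/K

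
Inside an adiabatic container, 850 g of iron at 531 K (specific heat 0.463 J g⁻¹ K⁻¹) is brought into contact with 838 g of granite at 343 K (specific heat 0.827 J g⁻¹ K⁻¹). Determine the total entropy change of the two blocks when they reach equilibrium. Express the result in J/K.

ΔS_total = 24.8 J/K

Energy balance: T_f = (m₁c₁T₁ + m₂c₂T₂)/(m₁c₁ + m₂c₂) = 411.09 K.
ΔS₁ = m₁c₁ ln(T_f/T₁) = 393.55 × ln(411.09/531) = -100.7 J/K.
ΔS₂ = m₂c₂ ln(T_f/T₂) = 693.026 × ln(411.09/343) = 125.5 J/K.
ΔS_total = -100.7 + 125.5 = 24.8 J/K.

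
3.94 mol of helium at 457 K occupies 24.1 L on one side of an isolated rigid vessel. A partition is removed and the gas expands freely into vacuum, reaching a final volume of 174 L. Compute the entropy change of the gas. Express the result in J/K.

ΔS_gas = 64.8 J/K

For an ideal gas in free expansion Q = 0 and W = 0, so T is unchanged.
Entropy is a state function; using a reversible isothermal path, ΔS_gas = nR ln(V₂/V₁) = 3.94 × 8.314 × ln(174/24.1) = 64.8 J/K.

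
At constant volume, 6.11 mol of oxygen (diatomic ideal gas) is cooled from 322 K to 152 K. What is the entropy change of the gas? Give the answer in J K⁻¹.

At constant volume, ΔS = nC_V ln(T₂/T₁) with C_V = 5R/2 = 20.79 J mol⁻¹ K⁻¹.
ΔS = 6.11 × 20.79 × ln(152/322) = -95.3 J/K.

ΔS = -95.3 J/K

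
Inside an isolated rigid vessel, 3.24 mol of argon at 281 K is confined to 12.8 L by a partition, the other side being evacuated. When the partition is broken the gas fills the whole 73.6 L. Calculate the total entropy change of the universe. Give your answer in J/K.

No heat is exchanged and no work is done, so the ideal-gas temperature stays constant.
Entropy is a state function; using a reversible isothermal path, ΔS_gas = nR ln(V₂/V₁) = 3.24 × 8.314 × ln(73.6/12.8) = 47.1 J/K.
The insulated surroundings exchange no heat, so ΔS_surr = 0 and ΔS_universe = ΔS_gas.

ΔS_universe = 47.1 J/K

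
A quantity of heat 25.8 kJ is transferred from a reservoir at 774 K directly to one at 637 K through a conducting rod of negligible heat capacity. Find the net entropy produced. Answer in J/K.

ΔS_hot = −Q/T_H = −25800/774 = -33.33 J/K and ΔS_cold = +Q/T_C = 25800/637 = 40.5 J/K.
ΔS_total = -33.33 + 40.5 = 7.17 J/K, positive as the second law requires.

ΔS_total = 7.17 J/K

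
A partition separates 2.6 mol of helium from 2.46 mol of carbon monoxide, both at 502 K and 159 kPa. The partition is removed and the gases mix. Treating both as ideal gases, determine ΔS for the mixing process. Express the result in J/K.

ΔS_mix = 29.1 J/K

Mole fractions: x_A = 2.6/5.06 = 0.514, x_B = 0.486.
ΔS_mix = −R(n_A ln x_A + n_B ln x_B) = −8.314 × (2.6 ln 0.514 + 2.46 ln 0.486) = 29.1 J/K.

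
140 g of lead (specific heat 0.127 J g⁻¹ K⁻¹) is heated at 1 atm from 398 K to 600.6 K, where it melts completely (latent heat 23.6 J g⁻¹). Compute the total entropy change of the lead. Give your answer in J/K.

ΔS = 12.8 J/K

Warming step: ΔS₁ = m c ln(T_tr/T_i) = 140 × 0.127 × ln(600.6/398) = 7.316 J/K.
Phase change: ΔS₂ = +mL/T_tr = 140 × 23.6 / 600.6 = 5.501 J/K.
ΔS_total = (7.316) + (5.501) = 12.8 J/K.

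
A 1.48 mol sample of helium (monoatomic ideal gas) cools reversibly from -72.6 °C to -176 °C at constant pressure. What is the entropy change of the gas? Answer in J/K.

ΔS = -22.3 J/K

In kelvin: T₁ = 200.55 K, T₂ = 97.15 K. At constant pressure, ΔS = nC_p ln(T₂/T₁) with C_p = 5R/2 = 20.79 J mol⁻¹ K⁻¹.
ΔS = 1.48 × 20.79 × ln(97.15/200.55) = -22.3 J/K.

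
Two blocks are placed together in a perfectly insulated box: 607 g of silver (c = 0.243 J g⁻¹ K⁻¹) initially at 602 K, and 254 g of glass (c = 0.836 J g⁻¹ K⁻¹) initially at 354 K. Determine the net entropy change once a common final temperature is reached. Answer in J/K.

ΔS_total = 12.5 J/K

Energy balance: T_f = (m₁c₁T₁ + m₂c₂T₂)/(m₁c₁ + m₂c₂) = 455.66 K.
ΔS₁ = m₁c₁ ln(T_f/T₁) = 147.501 × ln(455.66/602) = -41.08 J/K.
ΔS₂ = m₂c₂ ln(T_f/T₂) = 212.344 × ln(455.66/354) = 53.6 J/K.
ΔS_total = -41.08 + 53.6 = 12.5 J/K.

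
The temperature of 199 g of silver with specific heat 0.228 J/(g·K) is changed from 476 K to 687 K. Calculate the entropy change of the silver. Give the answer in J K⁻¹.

ΔS = 16.6 J/K

ΔS = ∫dQ_rev/T = m c ln(T₂/T₁) = 199 × 0.228 × ln(687/476) = 16.6 J/K.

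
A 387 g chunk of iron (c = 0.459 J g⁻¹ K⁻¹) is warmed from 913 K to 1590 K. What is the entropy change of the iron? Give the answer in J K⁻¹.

ΔS = 98.5 J/K

ΔS = ∫dQ_rev/T = m c ln(T₂/T₁) = 387 × 0.459 × ln(1590/913) = 98.5 J/K.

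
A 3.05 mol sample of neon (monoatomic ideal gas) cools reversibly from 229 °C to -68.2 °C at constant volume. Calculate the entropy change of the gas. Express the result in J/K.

ΔS = -34.1 J/K

In kelvin: T₁ = 502.15 K, T₂ = 204.95 K. At constant volume, ΔS = nC_V ln(T₂/T₁) with C_V = 3R/2 = 12.47 J mol⁻¹ K⁻¹.
ΔS = 3.05 × 12.47 × ln(204.95/502.15) = -34.1 J/K.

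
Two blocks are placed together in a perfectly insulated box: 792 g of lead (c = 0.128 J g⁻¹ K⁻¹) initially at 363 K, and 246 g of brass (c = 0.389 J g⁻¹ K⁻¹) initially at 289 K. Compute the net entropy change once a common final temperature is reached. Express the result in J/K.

ΔS_total = 1.27 J/K

Energy balance: T_f = (m₁c₁T₁ + m₂c₂T₂)/(m₁c₁ + m₂c₂) = 327.07 K.
ΔS₁ = m₁c₁ ln(T_f/T₁) = 101.376 × ln(327.07/363) = -10.57 J/K.
ΔS₂ = m₂c₂ ln(T_f/T₂) = 95.694 × ln(327.07/289) = 11.84 J/K.
ΔS_total = -10.57 + 11.84 = 1.27 J/K.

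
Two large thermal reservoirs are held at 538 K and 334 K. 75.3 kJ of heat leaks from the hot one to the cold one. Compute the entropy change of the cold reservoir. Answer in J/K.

The cold reservoir gains heat Q, so ΔS_cold = +Q/T_C = 75300/334 = 225 J/K.

ΔS_cold = 225 J/K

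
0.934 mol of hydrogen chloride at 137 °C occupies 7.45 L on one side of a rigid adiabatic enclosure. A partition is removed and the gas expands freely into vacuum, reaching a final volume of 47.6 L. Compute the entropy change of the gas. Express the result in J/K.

For an ideal gas in free expansion Q = 0 and W = 0, so T is unchanged.
Entropy is a state function; using a reversible isothermal path, ΔS_gas = nR ln(V₂/V₁) = 0.934 × 8.314 × ln(47.6/7.45) = 14.4 J/K.

ΔS_gas = 14.4 J/K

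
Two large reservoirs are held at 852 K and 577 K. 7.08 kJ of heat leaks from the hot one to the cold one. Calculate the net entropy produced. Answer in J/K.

ΔS_hot = −Q/T_H = −7080/852 = -8.31 J/K and ΔS_cold = +Q/T_C = 7080/577 = 12.27 J/K.
ΔS_total = -8.31 + 12.27 = 3.96 J/K, positive as the second law requires.

ΔS_total = 3.96 J/K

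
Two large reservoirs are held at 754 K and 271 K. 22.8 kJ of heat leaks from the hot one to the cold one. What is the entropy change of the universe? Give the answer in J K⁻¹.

ΔS_hot = −Q/T_H = −22800/754 = -30.24 J/K and ΔS_cold = +Q/T_C = 22800/271 = 84.13 J/K.
ΔS_total = -30.24 + 84.13 = 53.9 J/K, positive as the second law requires.

ΔS_total = 53.9 J/K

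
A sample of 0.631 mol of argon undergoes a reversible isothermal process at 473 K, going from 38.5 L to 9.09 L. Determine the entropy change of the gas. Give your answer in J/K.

For an isothermal ideal gas ΔS_gas = nR ln(V₂/V₁) = 0.631 × 8.314 × ln(9.09/38.5) = -7.57 J/K.

ΔS_gas = -7.57 J/K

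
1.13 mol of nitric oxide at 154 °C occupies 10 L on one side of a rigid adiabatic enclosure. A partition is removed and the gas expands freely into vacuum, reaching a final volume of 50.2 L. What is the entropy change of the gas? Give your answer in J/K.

ΔS_gas = 15.2 J/K

No heat is exchanged and no work is done, so the ideal-gas temperature stays constant.
Entropy is a state function; using a reversible isothermal path, ΔS_gas = nR ln(V₂/V₁) = 1.13 × 8.314 × ln(50.2/10) = 15.2 J/K.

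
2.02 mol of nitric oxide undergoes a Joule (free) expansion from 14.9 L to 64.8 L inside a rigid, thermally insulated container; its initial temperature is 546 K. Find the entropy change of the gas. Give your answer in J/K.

No heat is exchanged and no work is done, so the ideal-gas temperature stays constant.
Entropy is a state function; using a reversible isothermal path, ΔS_gas = nR ln(V₂/V₁) = 2.02 × 8.314 × ln(64.8/14.9) = 24.7 J/K.

ΔS_gas = 24.7 J/K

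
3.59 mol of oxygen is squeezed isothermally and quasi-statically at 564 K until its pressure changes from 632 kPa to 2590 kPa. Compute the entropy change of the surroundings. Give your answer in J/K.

ΔS_surr = 42.1 J/K

For an isothermal ideal gas ΔS_gas = nR ln(P₁/P₂) = 3.59 × 8.314 × ln(632/2590) = -42.1 J/K.
The process is reversible, so ΔS_surr = −ΔS_gas = 42.1 J/K and ΔS_universe = 0.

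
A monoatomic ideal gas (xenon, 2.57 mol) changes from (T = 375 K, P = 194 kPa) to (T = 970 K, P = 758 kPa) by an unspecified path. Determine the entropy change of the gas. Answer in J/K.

ΔS = 21.6 J/K

ΔS = nC_p ln(T₂/T₁) − nR ln(P₂/P₁), with C_p = 5R/2 = 20.79 J mol⁻¹ K⁻¹ for a monoatomic ideal gas.
ΔS = 2.57 × [20.79 × ln(970/375) − 8.314 × ln(758/194)] = 21.6 J/K.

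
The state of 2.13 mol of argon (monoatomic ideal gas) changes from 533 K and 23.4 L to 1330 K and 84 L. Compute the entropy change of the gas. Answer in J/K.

ΔS = 46.9 J/K

Entropy is a state function: ΔS = nC_V ln(T₂/T₁) + nR ln(V₂/V₁), with C_V = 3R/2 = 12.47 J mol⁻¹ K⁻¹ for a monoatomic ideal gas.
ΔS = 2.13 × [12.47 × ln(1330/533) + 8.314 × ln(84/23.4)] = 46.9 J/K.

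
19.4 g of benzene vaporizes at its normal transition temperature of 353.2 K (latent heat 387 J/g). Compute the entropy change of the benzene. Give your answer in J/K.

Heat absorbed by the substance: Q = mL = 19.4 × 387 = 7507.8 J.
At constant T, ΔS = Q_rev/T = 7507.8 / 353.2 = 21.3 J/K.

ΔS = 21.3 J/K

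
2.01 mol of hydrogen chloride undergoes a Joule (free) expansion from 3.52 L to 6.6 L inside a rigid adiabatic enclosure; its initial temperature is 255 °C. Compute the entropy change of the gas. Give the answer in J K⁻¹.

ΔS_gas = 10.5 J/K

For an ideal gas in free expansion Q = 0 and W = 0, so T is unchanged.
Entropy is a state function; using a reversible isothermal path, ΔS_gas = nR ln(V₂/V₁) = 2.01 × 8.314 × ln(6.6/3.52) = 10.5 J/K.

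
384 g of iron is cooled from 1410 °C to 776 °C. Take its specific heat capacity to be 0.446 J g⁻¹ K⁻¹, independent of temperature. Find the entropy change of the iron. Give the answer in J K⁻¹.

ΔS = -81 J/K

In kelvin: T₁ = 1683.15 K, T₂ = 1049.15 K. ΔS = ∫dQ_rev/T = m c ln(T₂/T₁) = 384 × 0.446 × ln(1049.15/1683.15) = -81 J/K.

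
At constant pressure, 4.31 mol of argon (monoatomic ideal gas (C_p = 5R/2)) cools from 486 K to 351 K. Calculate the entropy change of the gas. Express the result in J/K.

At constant pressure, ΔS = nC_p ln(T₂/T₁) with C_p = 5R/2 = 20.79 J mol⁻¹ K⁻¹.
ΔS = 4.31 × 20.79 × ln(351/486) = -29.2 J/K.

ΔS = -29.2 J/K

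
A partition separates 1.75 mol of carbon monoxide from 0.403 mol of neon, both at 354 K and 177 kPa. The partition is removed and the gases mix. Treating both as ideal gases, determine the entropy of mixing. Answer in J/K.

ΔS_mix = 8.63 J/K

Mole fractions: x_A = 1.75/2.15 = 0.813, x_B = 0.187.
ΔS_mix = −R(n_A ln x_A + n_B ln x_B) = −8.314 × (1.75 ln 0.813 + 0.403 ln 0.187) = 8.63 J/K.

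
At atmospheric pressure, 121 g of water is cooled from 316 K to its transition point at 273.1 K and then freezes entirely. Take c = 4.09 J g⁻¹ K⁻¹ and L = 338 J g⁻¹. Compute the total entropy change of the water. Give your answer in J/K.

Cooling step: ΔS₁ = m c ln(T_tr/T_i) = 121 × 4.09 × ln(273.1/316) = -72.21 J/K.
Phase change: ΔS₂ = −mL/T_tr = −121 × 338 / 273.1 = -149.8 J/K.
ΔS_total = (-72.21) + (-149.8) = -222 J/K.

ΔS = -222 J/K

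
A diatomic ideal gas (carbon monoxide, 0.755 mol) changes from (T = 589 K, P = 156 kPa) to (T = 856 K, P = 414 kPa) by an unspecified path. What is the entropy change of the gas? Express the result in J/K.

ΔS = nC_p ln(T₂/T₁) − nR ln(P₂/P₁), with C_p = 7R/2 = 29.1 J mol⁻¹ K⁻¹ for a diatomic ideal gas.
ΔS = 0.755 × [29.1 × ln(856/589) − 8.314 × ln(414/156)] = 2.09 J/K.

ΔS = 2.09 J/K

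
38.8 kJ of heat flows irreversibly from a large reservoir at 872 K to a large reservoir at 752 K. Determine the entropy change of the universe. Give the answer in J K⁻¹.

ΔS_total = 7.1 J/K

ΔS_hot = −Q/T_H = −38800/872 = -44.5 J/K and ΔS_cold = +Q/T_C = 38800/752 = 51.6 J/K.
ΔS_total = -44.5 + 51.6 = 7.1 J/K, positive as the second law requires.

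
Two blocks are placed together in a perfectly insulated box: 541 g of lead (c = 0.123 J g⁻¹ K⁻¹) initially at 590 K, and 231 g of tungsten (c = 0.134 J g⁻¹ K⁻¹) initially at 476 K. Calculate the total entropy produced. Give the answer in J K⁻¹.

ΔS_total = 0.474 J/K

Energy balance: T_f = (m₁c₁T₁ + m₂c₂T₂)/(m₁c₁ + m₂c₂) = 553.81 K.
ΔS₁ = m₁c₁ ln(T_f/T₁) = 66.543 × ln(553.81/590) = -4.2126 J/K.
ΔS₂ = m₂c₂ ln(T_f/T₂) = 30.954 × ln(553.81/476) = 4.6864 J/K.
ΔS_total = -4.2126 + 4.6864 = 0.474 J/K.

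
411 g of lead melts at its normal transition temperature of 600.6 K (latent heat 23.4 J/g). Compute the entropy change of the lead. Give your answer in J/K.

Heat absorbed by the substance: Q = mL = 411 × 23.4 = 9617.4 J.
At constant T, ΔS = Q_rev/T = 9617.4 / 600.6 = 16 J/K.

ΔS = 16 J/K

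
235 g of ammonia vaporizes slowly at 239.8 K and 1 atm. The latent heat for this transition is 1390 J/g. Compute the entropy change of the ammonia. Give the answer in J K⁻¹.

ΔS = 1360 J/K

Heat absorbed by the substance: Q = mL = 235 × 1390 = 326650 J.
At constant T, ΔS = Q_rev/T = 326650 / 239.8 = 1360 J/K.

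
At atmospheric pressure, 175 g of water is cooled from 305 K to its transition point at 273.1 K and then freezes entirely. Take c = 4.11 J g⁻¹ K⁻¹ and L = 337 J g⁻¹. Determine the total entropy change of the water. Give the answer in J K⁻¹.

ΔS = -295 J/K

Cooling step: ΔS₁ = m c ln(T_tr/T_i) = 175 × 4.11 × ln(273.1/305) = -79.46 J/K.
Phase change: ΔS₂ = −mL/T_tr = −175 × 337 / 273.1 = -215.9 J/K.
ΔS_total = (-79.46) + (-215.9) = -295 J/K.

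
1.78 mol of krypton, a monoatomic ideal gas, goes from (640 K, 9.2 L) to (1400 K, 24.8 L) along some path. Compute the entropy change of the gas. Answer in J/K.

Entropy is a state function: ΔS = nC_V ln(T₂/T₁) + nR ln(V₂/V₁), with C_V = 3R/2 = 12.47 J mol⁻¹ K⁻¹ for a monoatomic ideal gas.
ΔS = 1.78 × [12.47 × ln(1400/640) + 8.314 × ln(24.8/9.2)] = 32.1 J/K.

ΔS = 32.1 J/K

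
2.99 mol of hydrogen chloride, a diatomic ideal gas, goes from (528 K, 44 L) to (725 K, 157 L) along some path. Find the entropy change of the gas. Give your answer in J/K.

Entropy is a state function: ΔS = nC_V ln(T₂/T₁) + nR ln(V₂/V₁), with C_V = 5R/2 = 20.79 J mol⁻¹ K⁻¹ for a diatomic ideal gas.
ΔS = 2.99 × [20.79 × ln(725/528) + 8.314 × ln(157/44)] = 51.3 J/K.

ΔS = 51.3 J/K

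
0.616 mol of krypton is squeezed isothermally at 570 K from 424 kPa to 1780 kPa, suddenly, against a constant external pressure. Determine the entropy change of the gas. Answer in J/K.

Entropy is a state function, so ΔS_gas depends only on the end states.
For an isothermal ideal gas ΔS_gas = nR ln(P₁/P₂) = 0.616 × 8.314 × ln(424/1780) = -7.35 J/K.

ΔS_gas = -7.35 J/K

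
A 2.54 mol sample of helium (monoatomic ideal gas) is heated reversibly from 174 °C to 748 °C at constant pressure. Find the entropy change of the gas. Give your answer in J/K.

ΔS = 43.6 J/K

In kelvin: T₁ = 447.15 K, T₂ = 1021.15 K. At constant pressure, ΔS = nC_p ln(T₂/T₁) with C_p = 5R/2 = 20.79 J mol⁻¹ K⁻¹.
ΔS = 2.54 × 20.79 × ln(1021.15/447.15) = 43.6 J/K.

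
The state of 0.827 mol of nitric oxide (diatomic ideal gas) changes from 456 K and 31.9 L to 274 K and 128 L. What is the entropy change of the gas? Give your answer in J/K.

Entropy is a state function: ΔS = nC_V ln(T₂/T₁) + nR ln(V₂/V₁), with C_V = 5R/2 = 20.79 J mol⁻¹ K⁻¹ for a diatomic ideal gas.
ΔS = 0.827 × [20.79 × ln(274/456) + 8.314 × ln(128/31.9)] = 0.798 J/K.

ΔS = 0.798 J/K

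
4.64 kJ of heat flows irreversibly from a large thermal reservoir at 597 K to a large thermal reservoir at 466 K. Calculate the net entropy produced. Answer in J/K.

ΔS_hot = −Q/T_H = −4640/597 = -7.7722 J/K and ΔS_cold = +Q/T_C = 4640/466 = 9.9571 J/K.
ΔS_total = -7.7722 + 9.9571 = 2.18 J/K, positive as the second law requires.

ΔS_total = 2.18 J/K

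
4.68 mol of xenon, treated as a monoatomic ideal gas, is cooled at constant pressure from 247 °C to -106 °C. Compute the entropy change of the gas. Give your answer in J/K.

ΔS = -110 J/K

In kelvin: T₁ = 520.15 K, T₂ = 167.15 K. At constant pressure, ΔS = nC_p ln(T₂/T₁) with C_p = 5R/2 = 20.79 J mol⁻¹ K⁻¹.
ΔS = 4.68 × 20.79 × ln(167.15/520.15) = -110 J/K.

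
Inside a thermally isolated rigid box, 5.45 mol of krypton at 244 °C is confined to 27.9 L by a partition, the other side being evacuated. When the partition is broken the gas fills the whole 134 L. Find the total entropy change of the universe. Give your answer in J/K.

ΔS_universe = 71.1 J/K

No heat is exchanged and no work is done, so the ideal-gas temperature stays constant.
Entropy is a state function; using a reversible isothermal path, ΔS_gas = nR ln(V₂/V₁) = 5.45 × 8.314 × ln(134/27.9) = 71.1 J/K.
The insulated surroundings exchange no heat, so ΔS_surr = 0 and ΔS_universe = ΔS_gas.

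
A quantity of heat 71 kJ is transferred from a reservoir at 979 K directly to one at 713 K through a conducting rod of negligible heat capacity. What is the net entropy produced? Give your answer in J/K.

ΔS_total = 27.1 J/K

ΔS_hot = −Q/T_H = −71000/979 = -72.52 J/K and ΔS_cold = +Q/T_C = 71000/713 = 99.58 J/K.
ΔS_total = -72.52 + 99.58 = 27.1 J/K, positive as the second law requires.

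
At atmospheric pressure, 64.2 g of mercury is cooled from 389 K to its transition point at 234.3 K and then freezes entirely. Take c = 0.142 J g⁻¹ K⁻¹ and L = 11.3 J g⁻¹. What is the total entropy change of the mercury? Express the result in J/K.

Cooling step: ΔS₁ = m c ln(T_tr/T_i) = 64.2 × 0.142 × ln(234.3/389) = -4.622 J/K.
Phase change: ΔS₂ = −mL/T_tr = −64.2 × 11.3 / 234.3 = -3.096 J/K.
ΔS_total = (-4.622) + (-3.096) = -7.72 J/K.

ΔS = -7.72 J/K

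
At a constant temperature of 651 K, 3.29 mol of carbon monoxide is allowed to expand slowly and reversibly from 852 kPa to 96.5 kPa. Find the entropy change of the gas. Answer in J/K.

ΔS_gas = 59.6 J/K

For an isothermal ideal gas ΔS_gas = nR ln(P₁/P₂) = 3.29 × 8.314 × ln(852/96.5) = 59.6 J/K.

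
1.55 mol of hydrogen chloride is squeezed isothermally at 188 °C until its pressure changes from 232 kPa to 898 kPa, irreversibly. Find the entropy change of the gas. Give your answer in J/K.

Entropy is a state function, so ΔS_gas depends only on the end states.
For an isothermal ideal gas ΔS_gas = nR ln(P₁/P₂) = 1.55 × 8.314 × ln(232/898) = -17.4 J/K.

ΔS_gas = -17.4 J/K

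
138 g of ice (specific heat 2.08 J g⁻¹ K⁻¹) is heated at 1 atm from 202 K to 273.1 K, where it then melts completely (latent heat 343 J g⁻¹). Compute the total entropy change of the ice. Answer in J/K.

Warming step: ΔS₁ = m c ln(T_tr/T_i) = 138 × 2.08 × ln(273.1/202) = 86.56 J/K.
Phase change: ΔS₂ = +mL/T_tr = 138 × 343 / 273.1 = 173.3 J/K.
ΔS_total = (86.56) + (173.3) = 260 J/K.

ΔS = 260 J/K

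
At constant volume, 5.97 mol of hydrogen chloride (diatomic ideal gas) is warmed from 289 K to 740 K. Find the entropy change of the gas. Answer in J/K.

At constant volume, ΔS = nC_V ln(T₂/T₁) with C_V = 5R/2 = 20.79 J mol⁻¹ K⁻¹.
ΔS = 5.97 × 20.79 × ln(740/289) = 117 J/K.

ΔS = 117 J/K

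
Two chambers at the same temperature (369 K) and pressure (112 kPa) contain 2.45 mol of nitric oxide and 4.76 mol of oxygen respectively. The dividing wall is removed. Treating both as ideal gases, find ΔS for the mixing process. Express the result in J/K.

ΔS_mix = 38.4 J/K

Mole fractions: x_A = 2.45/7.21 = 0.34, x_B = 0.66.
ΔS_mix = −R(n_A ln x_A + n_B ln x_B) = −8.314 × (2.45 ln 0.34 + 4.76 ln 0.66) = 38.4 J/K.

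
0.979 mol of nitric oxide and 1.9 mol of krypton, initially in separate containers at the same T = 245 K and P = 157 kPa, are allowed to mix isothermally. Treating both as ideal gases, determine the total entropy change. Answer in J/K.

Mole fractions: x_A = 0.979/2.88 = 0.34, x_B = 0.66.
ΔS_mix = −R(n_A ln x_A + n_B ln x_B) = −8.314 × (0.979 ln 0.34 + 1.9 ln 0.66) = 15.3 J/K.

ΔS_mix = 15.3 J/K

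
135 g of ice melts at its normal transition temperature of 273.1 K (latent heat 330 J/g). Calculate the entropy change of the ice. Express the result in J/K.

Heat absorbed by the substance: Q = mL = 135 × 330 = 44550 J.
At constant T, ΔS = Q_rev/T = 44550 / 273.1 = 163 J/K.

ΔS = 163 J/K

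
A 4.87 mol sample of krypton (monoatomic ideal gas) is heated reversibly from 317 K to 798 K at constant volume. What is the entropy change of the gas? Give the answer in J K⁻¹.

ΔS = 56.1 J/K

At constant volume, ΔS = nC_V ln(T₂/T₁) with C_V = 3R/2 = 12.47 J mol⁻¹ K⁻¹.
ΔS = 4.87 × 12.47 × ln(798/317) = 56.1 J/K.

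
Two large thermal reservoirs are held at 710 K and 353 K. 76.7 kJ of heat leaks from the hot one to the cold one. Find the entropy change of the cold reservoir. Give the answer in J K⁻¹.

The cold reservoir gains heat Q, so ΔS_cold = +Q/T_C = 76700/353 = 217 J/K.

ΔS_cold = 217 J/K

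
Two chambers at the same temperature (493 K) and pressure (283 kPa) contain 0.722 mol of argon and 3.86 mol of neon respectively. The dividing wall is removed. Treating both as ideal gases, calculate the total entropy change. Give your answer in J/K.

Mole fractions: x_A = 0.722/4.58 = 0.158, x_B = 0.842.
ΔS_mix = −R(n_A ln x_A + n_B ln x_B) = −8.314 × (0.722 ln 0.158 + 3.86 ln 0.842) = 16.6 J/K.

ΔS_mix = 16.6 J/K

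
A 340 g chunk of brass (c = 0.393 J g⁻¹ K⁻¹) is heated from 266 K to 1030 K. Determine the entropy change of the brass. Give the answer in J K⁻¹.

ΔS = ∫dQ_rev/T = m c ln(T₂/T₁) = 340 × 0.393 × ln(1030/266) = 181 J/K.

ΔS = 181 J/K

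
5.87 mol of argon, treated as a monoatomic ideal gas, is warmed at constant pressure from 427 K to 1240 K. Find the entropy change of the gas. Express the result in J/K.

At constant pressure, ΔS = nC_p ln(T₂/T₁) with C_p = 5R/2 = 20.79 J mol⁻¹ K⁻¹.
ΔS = 5.87 × 20.79 × ln(1240/427) = 130 J/K.

ΔS = 130 J/K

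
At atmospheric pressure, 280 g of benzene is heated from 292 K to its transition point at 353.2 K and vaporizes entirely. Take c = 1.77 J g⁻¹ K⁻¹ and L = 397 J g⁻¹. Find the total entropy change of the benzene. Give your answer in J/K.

ΔS = 409 J/K

Warming step: ΔS₁ = m c ln(T_tr/T_i) = 280 × 1.77 × ln(353.2/292) = 94.3 J/K.
Phase change: ΔS₂ = +mL/T_tr = 280 × 397 / 353.2 = 314.7 J/K.
ΔS_total = (94.3) + (314.7) = 409 J/K.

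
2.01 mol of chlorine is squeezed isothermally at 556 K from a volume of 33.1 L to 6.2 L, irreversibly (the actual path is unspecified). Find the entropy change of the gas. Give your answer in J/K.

Entropy is a state function, so ΔS_gas depends only on the end states.
For an isothermal ideal gas ΔS_gas = nR ln(V₂/V₁) = 2.01 × 8.314 × ln(6.2/33.1) = -28 J/K.

ΔS_gas = -28 J/K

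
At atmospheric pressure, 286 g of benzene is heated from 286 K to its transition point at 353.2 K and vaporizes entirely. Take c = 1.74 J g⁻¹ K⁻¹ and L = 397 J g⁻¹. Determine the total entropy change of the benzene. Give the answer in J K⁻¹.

ΔS = 426 J/K

Warming step: ΔS₁ = m c ln(T_tr/T_i) = 286 × 1.74 × ln(353.2/286) = 105 J/K.
Phase change: ΔS₂ = +mL/T_tr = 286 × 397 / 353.2 = 321.5 J/K.
ΔS_total = (105) + (321.5) = 426 J/K.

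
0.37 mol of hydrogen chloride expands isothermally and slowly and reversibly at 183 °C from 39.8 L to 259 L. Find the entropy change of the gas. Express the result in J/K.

ΔS_gas = 5.76 J/K

For an isothermal ideal gas ΔS_gas = nR ln(V₂/V₁) = 0.37 × 8.314 × ln(259/39.8) = 5.76 J/K.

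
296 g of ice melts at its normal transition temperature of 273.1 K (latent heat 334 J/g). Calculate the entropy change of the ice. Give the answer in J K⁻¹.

ΔS = 362 J/K

Heat absorbed by the substance: Q = mL = 296 × 334 = 98864 J.
At constant T, ΔS = Q_rev/T = 98864 / 273.1 = 362 J/K.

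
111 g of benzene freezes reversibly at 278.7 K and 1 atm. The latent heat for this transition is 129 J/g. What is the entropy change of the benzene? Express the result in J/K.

Heat released by the substance: Q = −mL = −111 × 129 = −14319 J.
At constant T, ΔS = Q_rev/T = −14319 / 278.7 = -51.4 J/K.

ΔS = -51.4 J/K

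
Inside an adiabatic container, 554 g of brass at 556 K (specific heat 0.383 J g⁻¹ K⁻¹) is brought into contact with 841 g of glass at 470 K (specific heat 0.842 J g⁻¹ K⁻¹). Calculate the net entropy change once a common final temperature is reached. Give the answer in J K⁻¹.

ΔS_total = 2.37 J/K

Energy balance: T_f = (m₁c₁T₁ + m₂c₂T₂)/(m₁c₁ + m₂c₂) = 489.83 K.
ΔS₁ = m₁c₁ ln(T_f/T₁) = 212.182 × ln(489.83/556) = -26.89 J/K.
ΔS₂ = m₂c₂ ln(T_f/T₂) = 708.122 × ln(489.83/470) = 29.26 J/K.
ΔS_total = -26.89 + 29.26 = 2.37 J/K.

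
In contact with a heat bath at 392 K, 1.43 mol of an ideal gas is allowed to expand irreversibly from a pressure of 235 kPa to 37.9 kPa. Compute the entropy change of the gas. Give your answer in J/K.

Entropy is a state function, so ΔS_gas depends only on the end states.
For an isothermal ideal gas ΔS_gas = nR ln(P₁/P₂) = 1.43 × 8.314 × ln(235/37.9) = 21.7 J/K.

ΔS_gas = 21.7 J/K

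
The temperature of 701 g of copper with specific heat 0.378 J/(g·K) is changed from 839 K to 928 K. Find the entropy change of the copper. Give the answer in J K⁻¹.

ΔS = ∫dQ_rev/T = m c ln(T₂/T₁) = 701 × 0.378 × ln(928/839) = 26.7 J/K.

ΔS = 26.7 J/K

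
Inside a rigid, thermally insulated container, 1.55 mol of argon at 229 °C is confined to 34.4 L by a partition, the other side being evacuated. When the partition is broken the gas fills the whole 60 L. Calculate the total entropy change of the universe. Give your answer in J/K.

For an ideal gas in free expansion Q = 0 and W = 0, so T is unchanged.
Entropy is a state function; using a reversible isothermal path, ΔS_gas = nR ln(V₂/V₁) = 1.55 × 8.314 × ln(60/34.4) = 7.17 J/K.
The insulated surroundings exchange no heat, so ΔS_surr = 0 and ΔS_universe = ΔS_gas.

ΔS_universe = 7.17 J/K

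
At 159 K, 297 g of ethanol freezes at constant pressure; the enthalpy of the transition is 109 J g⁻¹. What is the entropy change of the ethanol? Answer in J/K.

Heat released by the substance: Q = −mL = −297 × 109 = −32373 J.
At constant T, ΔS = Q_rev/T = −32373 / 159 = -204 J/K.

ΔS = -204 J/K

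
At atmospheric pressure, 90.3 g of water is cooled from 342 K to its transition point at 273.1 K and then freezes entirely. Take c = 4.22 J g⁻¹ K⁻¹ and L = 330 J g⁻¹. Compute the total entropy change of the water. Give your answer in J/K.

ΔS = -195 J/K

Cooling step: ΔS₁ = m c ln(T_tr/T_i) = 90.3 × 4.22 × ln(273.1/342) = -85.73 J/K.
Phase change: ΔS₂ = −mL/T_tr = −90.3 × 330 / 273.1 = -109.1 J/K.
ΔS_total = (-85.73) + (-109.1) = -195 J/K.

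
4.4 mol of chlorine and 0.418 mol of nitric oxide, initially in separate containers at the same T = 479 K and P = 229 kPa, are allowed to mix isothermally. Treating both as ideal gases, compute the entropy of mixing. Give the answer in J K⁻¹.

Mole fractions: x_A = 4.4/4.82 = 0.913, x_B = 0.0868.
ΔS_mix = −R(n_A ln x_A + n_B ln x_B) = −8.314 × (4.4 ln 0.913 + 0.418 ln 0.0868) = 11.8 J/K.

ΔS_mix = 11.8 J/K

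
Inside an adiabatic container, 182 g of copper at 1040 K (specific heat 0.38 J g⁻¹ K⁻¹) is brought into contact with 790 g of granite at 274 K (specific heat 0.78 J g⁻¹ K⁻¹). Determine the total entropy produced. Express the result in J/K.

ΔS_total = 78.1 J/K

Energy balance: T_f = (m₁c₁T₁ + m₂c₂T₂)/(m₁c₁ + m₂c₂) = 351.3 K.
ΔS₁ = m₁c₁ ln(T_f/T₁) = 69.16 × ln(351.3/1040) = -75.062 J/K.
ΔS₂ = m₂c₂ ln(T_f/T₂) = 616.2 × ln(351.3/274) = 153.13 J/K.
ΔS_total = -75.062 + 153.13 = 78.1 J/K.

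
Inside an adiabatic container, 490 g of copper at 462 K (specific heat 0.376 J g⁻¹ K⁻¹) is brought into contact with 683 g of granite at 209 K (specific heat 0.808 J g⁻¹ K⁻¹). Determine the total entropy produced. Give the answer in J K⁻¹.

ΔS_total = 48.7 J/K

Energy balance: T_f = (m₁c₁T₁ + m₂c₂T₂)/(m₁c₁ + m₂c₂) = 272.32 K.
ΔS₁ = m₁c₁ ln(T_f/T₁) = 184.24 × ln(272.32/462) = -97.38 J/K.
ΔS₂ = m₂c₂ ln(T_f/T₂) = 551.864 × ln(272.32/209) = 146.1 J/K.
ΔS_total = -97.38 + 146.1 = 48.7 J/K.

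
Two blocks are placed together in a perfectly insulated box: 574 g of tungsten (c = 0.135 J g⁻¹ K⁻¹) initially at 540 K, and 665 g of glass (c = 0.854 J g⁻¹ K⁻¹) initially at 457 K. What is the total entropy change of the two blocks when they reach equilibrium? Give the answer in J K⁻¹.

Energy balance: T_f = (m₁c₁T₁ + m₂c₂T₂)/(m₁c₁ + m₂c₂) = 466.97 K.
ΔS₁ = m₁c₁ ln(T_f/T₁) = 77.49 × ln(466.97/540) = -11.26 J/K.
ΔS₂ = m₂c₂ ln(T_f/T₂) = 567.91 × ln(466.97/457) = 12.25 J/K.
ΔS_total = -11.26 + 12.25 = 0.99 J/K.

ΔS_total = 0.99 J/K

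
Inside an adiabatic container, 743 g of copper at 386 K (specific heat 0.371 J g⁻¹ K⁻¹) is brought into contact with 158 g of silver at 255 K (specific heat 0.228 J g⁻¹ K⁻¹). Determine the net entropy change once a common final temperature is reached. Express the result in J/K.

Energy balance: T_f = (m₁c₁T₁ + m₂c₂T₂)/(m₁c₁ + m₂c₂) = 370.86 K.
ΔS₁ = m₁c₁ ln(T_f/T₁) = 275.653 × ln(370.86/386) = -11.03 J/K.
ΔS₂ = m₂c₂ ln(T_f/T₂) = 36.024 × ln(370.86/255) = 13.49 J/K.
ΔS_total = -11.03 + 13.49 = 2.46 J/K.

ΔS_total = 2.46 J/K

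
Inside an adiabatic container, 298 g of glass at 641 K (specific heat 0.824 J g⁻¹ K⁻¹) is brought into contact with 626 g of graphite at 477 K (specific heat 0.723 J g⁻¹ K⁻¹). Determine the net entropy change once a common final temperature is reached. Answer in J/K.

Energy balance: T_f = (m₁c₁T₁ + m₂c₂T₂)/(m₁c₁ + m₂c₂) = 534.68 K.
ΔS₁ = m₁c₁ ln(T_f/T₁) = 245.552 × ln(534.68/641) = -44.533 J/K.
ΔS₂ = m₂c₂ ln(T_f/T₂) = 452.598 × ln(534.68/477) = 51.666 J/K.
ΔS_total = -44.533 + 51.666 = 7.13 J/K.

ΔS_total = 7.13 J/K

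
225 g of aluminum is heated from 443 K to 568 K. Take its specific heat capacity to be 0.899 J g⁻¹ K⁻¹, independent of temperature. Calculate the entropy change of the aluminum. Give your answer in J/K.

ΔS = 50.3 J/K

ΔS = ∫dQ_rev/T = m c ln(T₂/T₁) = 225 × 0.899 × ln(568/443) = 50.3 J/K.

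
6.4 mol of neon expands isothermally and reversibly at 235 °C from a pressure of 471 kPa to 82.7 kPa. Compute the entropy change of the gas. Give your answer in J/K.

For an isothermal ideal gas ΔS_gas = nR ln(P₁/P₂) = 6.4 × 8.314 × ln(471/82.7) = 92.6 J/K.

ΔS_gas = 92.6 J/K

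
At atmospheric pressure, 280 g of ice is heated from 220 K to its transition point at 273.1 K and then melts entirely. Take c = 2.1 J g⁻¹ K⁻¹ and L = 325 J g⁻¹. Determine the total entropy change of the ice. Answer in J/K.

Warming step: ΔS₁ = m c ln(T_tr/T_i) = 280 × 2.1 × ln(273.1/220) = 127.1 J/K.
Phase change: ΔS₂ = +mL/T_tr = 280 × 325 / 273.1 = 333.2 J/K.
ΔS_total = (127.1) + (333.2) = 460 J/K.

ΔS = 460 J/K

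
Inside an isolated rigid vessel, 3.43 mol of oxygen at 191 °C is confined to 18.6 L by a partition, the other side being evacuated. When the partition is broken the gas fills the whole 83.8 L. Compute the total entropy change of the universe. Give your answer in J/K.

For an ideal gas in free expansion Q = 0 and W = 0, so T is unchanged.
Entropy is a state function; using a reversible isothermal path, ΔS_gas = nR ln(V₂/V₁) = 3.43 × 8.314 × ln(83.8/18.6) = 42.9 J/K.
The insulated surroundings exchange no heat, so ΔS_surr = 0 and ΔS_universe = ΔS_gas.

ΔS_universe = 42.9 J/K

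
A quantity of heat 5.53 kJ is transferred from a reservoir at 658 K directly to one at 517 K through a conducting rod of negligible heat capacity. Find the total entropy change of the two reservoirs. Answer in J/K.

ΔS_hot = −Q/T_H = −5530/658 = -8.4043 J/K and ΔS_cold = +Q/T_C = 5530/517 = 10.696 J/K.
ΔS_total = -8.4043 + 10.696 = 2.29 J/K, positive as the second law requires.

ΔS_total = 2.29 J/K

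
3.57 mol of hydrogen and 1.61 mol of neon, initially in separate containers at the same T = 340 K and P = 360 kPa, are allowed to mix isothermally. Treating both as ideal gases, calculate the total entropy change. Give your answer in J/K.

ΔS_mix = 26.7 J/K

Mole fractions: x_A = 3.57/5.18 = 0.689, x_B = 0.311.
ΔS_mix = −R(n_A ln x_A + n_B ln x_B) = −8.314 × (3.57 ln 0.689 + 1.61 ln 0.311) = 26.7 J/K.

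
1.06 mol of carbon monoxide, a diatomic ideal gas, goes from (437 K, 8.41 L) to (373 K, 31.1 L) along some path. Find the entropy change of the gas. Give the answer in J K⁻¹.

Entropy is a state function: ΔS = nC_V ln(T₂/T₁) + nR ln(V₂/V₁), with C_V = 5R/2 = 20.79 J mol⁻¹ K⁻¹ for a diatomic ideal gas.
ΔS = 1.06 × [20.79 × ln(373/437) + 8.314 × ln(31.1/8.41)] = 8.04 J/K.

ΔS = 8.04 J/K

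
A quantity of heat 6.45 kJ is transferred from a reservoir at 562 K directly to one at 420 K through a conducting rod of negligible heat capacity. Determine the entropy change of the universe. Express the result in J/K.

ΔS_total = 3.88 J/K

ΔS_hot = −Q/T_H = −6450/562 = -11.48 J/K and ΔS_cold = +Q/T_C = 6450/420 = 15.36 J/K.
ΔS_total = -11.48 + 15.36 = 3.88 J/K, positive as the second law requires.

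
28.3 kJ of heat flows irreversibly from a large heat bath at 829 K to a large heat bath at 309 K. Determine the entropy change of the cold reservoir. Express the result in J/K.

The cold reservoir gains heat Q, so ΔS_cold = +Q/T_C = 28300/309 = 91.6 J/K.

ΔS_cold = 91.6 J/K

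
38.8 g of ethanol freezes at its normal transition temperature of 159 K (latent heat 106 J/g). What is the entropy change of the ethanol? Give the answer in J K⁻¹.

ΔS = -25.9 J/K

Heat released by the substance: Q = −mL = −38.8 × 106 = −4112.8 J.
At constant T, ΔS = Q_rev/T = −4112.8 / 159 = -25.9 J/K.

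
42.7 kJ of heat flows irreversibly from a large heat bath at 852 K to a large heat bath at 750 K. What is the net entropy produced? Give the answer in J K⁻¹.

ΔS_total = 6.82 J/K

ΔS_hot = −Q/T_H = −42700/852 = -50.117 J/K and ΔS_cold = +Q/T_C = 42700/750 = 56.933 J/K.
ΔS_total = -50.117 + 56.933 = 6.82 J/K, positive as the second law requires.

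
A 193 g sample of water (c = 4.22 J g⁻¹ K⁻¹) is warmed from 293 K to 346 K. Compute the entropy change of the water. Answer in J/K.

ΔS = ∫dQ_rev/T = m c ln(T₂/T₁) = 193 × 4.22 × ln(346/293) = 135 J/K.

ΔS = 135 J/K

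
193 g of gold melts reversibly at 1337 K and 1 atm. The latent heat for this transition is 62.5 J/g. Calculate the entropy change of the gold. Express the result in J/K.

ΔS = 9.02 J/K

Heat absorbed by the substance: Q = mL = 193 × 62.5 = 12062.5 J.
At constant T, ΔS = Q_rev/T = 12062.5 / 1337 = 9.02 J/K.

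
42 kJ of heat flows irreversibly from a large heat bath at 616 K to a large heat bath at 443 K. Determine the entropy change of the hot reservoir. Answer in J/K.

The hot reservoir loses heat Q, so ΔS_hot = −Q/T_H = −42000/616 = -68.2 J/K.

ΔS_hot = -68.2 J/K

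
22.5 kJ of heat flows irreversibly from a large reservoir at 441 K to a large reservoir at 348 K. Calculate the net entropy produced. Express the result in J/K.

ΔS_hot = −Q/T_H = −22500/441 = -51.02 J/K and ΔS_cold = +Q/T_C = 22500/348 = 64.66 J/K.
ΔS_total = -51.02 + 64.66 = 13.6 J/K, positive as the second law requires.

ΔS_total = 13.6 J/K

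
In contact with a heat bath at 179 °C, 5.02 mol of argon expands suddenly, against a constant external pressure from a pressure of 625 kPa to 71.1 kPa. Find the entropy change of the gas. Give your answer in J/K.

Entropy is a state function, so ΔS_gas depends only on the end states.
For an isothermal ideal gas ΔS_gas = nR ln(P₁/P₂) = 5.02 × 8.314 × ln(625/71.1) = 90.7 J/K.

ΔS_gas = 90.7 J/K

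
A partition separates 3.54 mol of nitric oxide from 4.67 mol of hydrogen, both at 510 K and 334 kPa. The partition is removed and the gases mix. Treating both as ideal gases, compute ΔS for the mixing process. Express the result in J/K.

Mole fractions: x_A = 3.54/8.21 = 0.431, x_B = 0.569.
ΔS_mix = −R(n_A ln x_A + n_B ln x_B) = −8.314 × (3.54 ln 0.431 + 4.67 ln 0.569) = 46.7 J/K.

ΔS_mix = 46.7 J/K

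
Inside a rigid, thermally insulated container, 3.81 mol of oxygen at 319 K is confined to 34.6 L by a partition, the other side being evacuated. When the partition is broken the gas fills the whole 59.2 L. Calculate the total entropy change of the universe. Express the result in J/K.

ΔS_universe = 17 J/K

No heat is exchanged and no work is done, so the ideal-gas temperature stays constant.
Entropy is a state function; using a reversible isothermal path, ΔS_gas = nR ln(V₂/V₁) = 3.81 × 8.314 × ln(59.2/34.6) = 17 J/K.
The insulated surroundings exchange no heat, so ΔS_surr = 0 and ΔS_universe = ΔS_gas.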